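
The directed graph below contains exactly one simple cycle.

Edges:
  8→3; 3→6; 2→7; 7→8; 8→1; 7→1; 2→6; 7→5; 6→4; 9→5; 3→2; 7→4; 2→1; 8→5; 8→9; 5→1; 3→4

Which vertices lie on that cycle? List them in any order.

2, 3, 7, 8

DFS with gray/black marking from 3:
3 gray
  4 gray
  4 black
  2 gray
    7 gray
      7→4: 4 black — skip
      5 gray
        1 gray
        1 black
      5 black
      8 gray
        8→1: 1 black — skip
        9 gray
          9→5: 5 black — skip
        9 black
        8→5: 5 black — skip
        8→3: 3 is gray → back edge
Back edge closes the cycle 3 → 2 → 7 → 8 → 3; its vertices are {2, 3, 7, 8}.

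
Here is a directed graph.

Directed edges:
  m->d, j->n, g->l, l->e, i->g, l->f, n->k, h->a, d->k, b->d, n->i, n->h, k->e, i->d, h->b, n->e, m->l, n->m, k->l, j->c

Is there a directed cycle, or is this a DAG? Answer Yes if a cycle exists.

No

DFS with white/gray/black marking, starting from j:
j gray
  n gray
    m gray
      l gray
        f gray
        f black
        e gray
        e black
      l black
      d gray
        k gray
          k→e: e black — skip
          k→l: l black — skip
        k black
      d black
    m black
    h gray
      b gray
        b→d: d black — skip
      b black
      a gray
      a black
    h black
    n→k: k black — skip
    n→e: e black — skip
    i gray
      i→d: d black — skip
      g gray
        g→l: l black — skip
      g black
    i black
  n black
  c gray
  c black
j black
Every edge goes to a white or black vertex — no back edge, so the graph is acyclic.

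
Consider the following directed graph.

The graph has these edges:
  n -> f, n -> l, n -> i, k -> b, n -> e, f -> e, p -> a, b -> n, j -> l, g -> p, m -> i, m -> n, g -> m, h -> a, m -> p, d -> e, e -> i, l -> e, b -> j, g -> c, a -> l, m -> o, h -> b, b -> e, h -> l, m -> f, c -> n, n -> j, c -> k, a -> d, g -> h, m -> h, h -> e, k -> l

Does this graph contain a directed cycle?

DFS with white/gray/black marking, starting from g:
g gray
  p gray
    a gray
      d gray
        e gray
          i gray
          i black
        e black
      d black
      l gray
        l→e: e black — skip
      l black
    a black
  p black
  m gray
    f gray
      f→e: e black — skip
    f black
    o gray
    o black
    h gray
      h→e: e black — skip
      h→l: l black — skip
      h→a: a black — skip
      b gray
        j gray
          j→l: l black — skip
        j black
        n gray
          n→j: j black — skip
          n→e: e black — skip
          n→f: f black — skip
          n→l: l black — skip
          n→i: i black — skip
        n black
        b→e: e black — skip
      b black
    h black
    m→i: i black — skip
    m→p: p black — skip
    m→n: n black — skip
  m black
  c gray
    k gray
      k→l: l black — skip
      k→b: b black — skip
    k black
    c→n: n black — skip
  c black
  g→h: h black — skip
g black
Every edge goes to a white or black vertex — no back edge, so the graph is acyclic.

No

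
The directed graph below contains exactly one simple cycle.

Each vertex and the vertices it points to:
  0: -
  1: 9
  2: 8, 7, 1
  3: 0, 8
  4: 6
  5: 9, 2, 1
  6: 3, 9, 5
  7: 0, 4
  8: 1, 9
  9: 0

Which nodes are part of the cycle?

DFS with gray/black marking from 6:
6 gray
  3 gray
    0 gray
    0 black
    8 gray
      1 gray
        9 gray
          9→0: 0 black — skip
        9 black
      1 black
      8→9: 9 black — skip
    8 black
  3 black
  6→9: 9 black — skip
  5 gray
    5→9: 9 black — skip
    2 gray
      2→8: 8 black — skip
      7 gray
        7→0: 0 black — skip
        4 gray
          4→6: 6 is gray → back edge
Back edge closes the cycle 6 → 5 → 2 → 7 → 4 → 6; its vertices are {2, 4, 5, 6, 7}.

2, 4, 5, 6, 7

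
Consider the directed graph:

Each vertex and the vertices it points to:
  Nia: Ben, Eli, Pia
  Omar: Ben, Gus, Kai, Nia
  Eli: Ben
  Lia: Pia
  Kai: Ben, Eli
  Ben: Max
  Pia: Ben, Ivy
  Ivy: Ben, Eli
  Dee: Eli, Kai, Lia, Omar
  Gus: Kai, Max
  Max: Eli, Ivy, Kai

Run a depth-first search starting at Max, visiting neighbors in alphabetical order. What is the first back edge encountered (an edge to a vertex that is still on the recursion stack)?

Ben->Max

DFS from Max (visiting neighbors in alphabetical order); mark gray on enter, black on exit:
Max gray
  Eli gray
    Ben gray
      Ben→Max: Max is gray → back edge
First back edge: Ben → Max.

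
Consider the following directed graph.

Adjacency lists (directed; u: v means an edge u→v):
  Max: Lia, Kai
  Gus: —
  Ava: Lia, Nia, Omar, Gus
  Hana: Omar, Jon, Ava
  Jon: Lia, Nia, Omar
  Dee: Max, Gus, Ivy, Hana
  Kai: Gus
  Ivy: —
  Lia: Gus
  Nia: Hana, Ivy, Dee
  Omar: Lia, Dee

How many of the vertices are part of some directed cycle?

A vertex is on a directed cycle iff it belongs to a strongly connected component of size ≥ 2 (or has a self-loop).
The vertices on cycles are {Ava, Dee, Jon, Nia, Hana, Omar} — 6 in total.

6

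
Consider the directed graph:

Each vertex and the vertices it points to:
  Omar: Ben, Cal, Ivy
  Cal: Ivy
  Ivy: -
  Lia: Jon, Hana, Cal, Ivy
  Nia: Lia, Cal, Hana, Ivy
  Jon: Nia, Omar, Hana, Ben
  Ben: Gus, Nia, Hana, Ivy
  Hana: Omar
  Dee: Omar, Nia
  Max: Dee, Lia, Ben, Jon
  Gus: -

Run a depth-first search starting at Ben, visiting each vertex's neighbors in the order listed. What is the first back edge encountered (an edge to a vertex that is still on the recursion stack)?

DFS from Ben (visiting each vertex's neighbors in the order listed); mark gray on enter, black on exit:
Ben gray
  Gus gray
  Gus black
  Nia gray
    Lia gray
      Jon gray
        Jon→Nia: Nia is gray → back edge
First back edge: Jon → Nia.

Jon->Nia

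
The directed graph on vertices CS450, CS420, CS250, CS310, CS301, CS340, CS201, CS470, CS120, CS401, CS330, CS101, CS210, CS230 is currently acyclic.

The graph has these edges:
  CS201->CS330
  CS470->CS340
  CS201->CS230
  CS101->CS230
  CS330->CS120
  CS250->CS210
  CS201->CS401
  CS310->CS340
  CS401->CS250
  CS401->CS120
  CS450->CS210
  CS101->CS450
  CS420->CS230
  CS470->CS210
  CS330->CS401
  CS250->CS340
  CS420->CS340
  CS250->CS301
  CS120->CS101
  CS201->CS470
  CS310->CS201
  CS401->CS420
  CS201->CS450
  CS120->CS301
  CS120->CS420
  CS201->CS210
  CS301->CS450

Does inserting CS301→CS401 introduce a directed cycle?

Adding CS301→CS401 creates a cycle iff CS401 can already reach CS301.
Path from CS401: CS401 → CS120 → CS301.
So CS401 → … → CS301 → CS401 is a cycle.

Yes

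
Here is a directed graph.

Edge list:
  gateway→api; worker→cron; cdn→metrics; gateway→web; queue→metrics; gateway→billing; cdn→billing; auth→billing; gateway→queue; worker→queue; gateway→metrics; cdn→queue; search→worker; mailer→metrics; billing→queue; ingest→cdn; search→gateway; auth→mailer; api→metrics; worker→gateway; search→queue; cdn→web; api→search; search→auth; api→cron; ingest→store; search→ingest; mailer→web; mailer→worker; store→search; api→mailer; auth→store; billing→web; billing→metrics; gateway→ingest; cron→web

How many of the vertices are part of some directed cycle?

8

A vertex is on a directed cycle iff it belongs to a strongly connected component of size ≥ 2 (or has a self-loop).
The vertices on cycles are {api, auth, store, ingest, mailer, search, worker, gateway} — 8 in total.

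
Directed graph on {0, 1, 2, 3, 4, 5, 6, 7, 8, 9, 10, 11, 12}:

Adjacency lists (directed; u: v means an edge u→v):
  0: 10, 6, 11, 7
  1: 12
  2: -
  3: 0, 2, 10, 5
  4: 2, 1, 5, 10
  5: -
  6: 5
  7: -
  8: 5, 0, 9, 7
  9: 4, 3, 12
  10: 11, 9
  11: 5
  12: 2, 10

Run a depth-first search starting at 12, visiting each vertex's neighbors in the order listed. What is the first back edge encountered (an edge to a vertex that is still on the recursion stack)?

DFS from 12 (visiting each vertex's neighbors in the order listed); mark gray on enter, black on exit:
12 gray
  2 gray
  2 black
  10 gray
    11 gray
      5 gray
      5 black
    11 black
    9 gray
      4 gray
        4→2: 2 black — skip
        1 gray
          1→12: 12 is gray → back edge
First back edge: 1 → 12.

1→12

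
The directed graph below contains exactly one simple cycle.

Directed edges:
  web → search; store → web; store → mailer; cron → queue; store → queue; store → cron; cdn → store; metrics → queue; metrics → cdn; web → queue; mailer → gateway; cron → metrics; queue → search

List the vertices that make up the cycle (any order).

cdn, cron, store, metrics

DFS with gray/black marking from store:
store gray
  web gray
    search gray
    search black
    queue gray
      queue→search: search black — skip
    queue black
  web black
  mailer gray
    gateway gray
    gateway black
  mailer black
  cron gray
    cron→queue: queue black — skip
    metrics gray
      metrics→queue: queue black — skip
      cdn gray
        cdn→store: store is gray → back edge
Back edge closes the cycle store → cron → metrics → cdn → store; its vertices are {cdn, cron, store, metrics}.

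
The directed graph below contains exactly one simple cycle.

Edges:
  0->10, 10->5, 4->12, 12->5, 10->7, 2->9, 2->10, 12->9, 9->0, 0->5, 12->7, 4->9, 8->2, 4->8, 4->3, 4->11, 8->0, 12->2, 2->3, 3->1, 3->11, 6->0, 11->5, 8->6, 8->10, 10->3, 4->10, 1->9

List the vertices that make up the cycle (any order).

DFS with gray/black marking from 10:
10 gray
  7 gray
  7 black
  3 gray
    11 gray
      5 gray
      5 black
    11 black
    1 gray
      9 gray
        0 gray
          0→10: 10 is gray → back edge
Back edge closes the cycle 10 → 3 → 1 → 9 → 0 → 10; its vertices are {0, 1, 3, 9, 10}.

0, 1, 3, 9, 10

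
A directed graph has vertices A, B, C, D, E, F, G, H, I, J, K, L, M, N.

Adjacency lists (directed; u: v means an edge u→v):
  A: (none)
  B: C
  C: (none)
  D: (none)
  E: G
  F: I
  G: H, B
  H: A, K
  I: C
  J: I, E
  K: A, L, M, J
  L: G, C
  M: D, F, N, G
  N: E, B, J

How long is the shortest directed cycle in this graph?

4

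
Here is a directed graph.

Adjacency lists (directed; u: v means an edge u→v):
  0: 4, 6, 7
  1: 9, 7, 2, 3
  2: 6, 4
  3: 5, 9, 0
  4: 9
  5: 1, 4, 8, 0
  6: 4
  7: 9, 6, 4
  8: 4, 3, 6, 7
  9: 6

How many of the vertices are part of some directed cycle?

7

A vertex is on a directed cycle iff it belongs to a strongly connected component of size ≥ 2 (or has a self-loop).
The vertices on cycles are {1, 3, 4, 5, 6, 8, 9} — 7 in total.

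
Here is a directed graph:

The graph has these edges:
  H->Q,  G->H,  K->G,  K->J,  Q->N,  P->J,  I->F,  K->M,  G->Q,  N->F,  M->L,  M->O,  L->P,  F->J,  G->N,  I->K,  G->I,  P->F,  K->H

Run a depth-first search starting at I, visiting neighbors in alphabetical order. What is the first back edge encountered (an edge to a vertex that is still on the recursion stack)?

G->I

DFS from I (visiting neighbors in alphabetical order); mark gray on enter, black on exit:
I gray
  F gray
    J gray
    J black
  F black
  K gray
    G gray
      H gray
        Q gray
          N gray
            N→F: F black — skip
          N black
        Q black
      H black
      G→I: I is gray → back edge
First back edge: G → I.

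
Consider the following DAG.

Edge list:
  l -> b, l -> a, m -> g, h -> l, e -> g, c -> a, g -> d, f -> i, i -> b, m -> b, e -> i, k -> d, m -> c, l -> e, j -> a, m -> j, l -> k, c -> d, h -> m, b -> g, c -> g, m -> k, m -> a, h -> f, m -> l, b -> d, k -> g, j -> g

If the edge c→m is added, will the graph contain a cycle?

Yes

Adding c→m creates a cycle iff m can already reach c.
Path from m: m → c.
So m → … → c → m is a cycle.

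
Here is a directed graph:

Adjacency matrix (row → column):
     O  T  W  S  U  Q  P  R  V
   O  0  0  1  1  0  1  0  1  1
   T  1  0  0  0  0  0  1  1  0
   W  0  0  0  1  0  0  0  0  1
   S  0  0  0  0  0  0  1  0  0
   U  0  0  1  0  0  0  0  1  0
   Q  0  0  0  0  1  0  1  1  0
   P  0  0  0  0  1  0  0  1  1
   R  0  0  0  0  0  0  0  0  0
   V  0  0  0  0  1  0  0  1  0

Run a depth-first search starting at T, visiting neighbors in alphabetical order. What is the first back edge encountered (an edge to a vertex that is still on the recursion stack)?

S→P

DFS from T (visiting neighbors in alphabetical order); mark gray on enter, black on exit:
T gray
  O gray
    Q gray
      P gray
        R gray
        R black
        U gray
          U→R: R black — skip
          W gray
            S gray
              S→P: P is gray → back edge
First back edge: S → P.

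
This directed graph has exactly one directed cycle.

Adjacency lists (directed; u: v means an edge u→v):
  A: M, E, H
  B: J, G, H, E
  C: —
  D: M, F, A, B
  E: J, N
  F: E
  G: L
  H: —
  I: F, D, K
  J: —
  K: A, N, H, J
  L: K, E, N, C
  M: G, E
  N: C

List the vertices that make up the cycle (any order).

A, G, K, L, M

DFS with gray/black marking from M:
M gray
  G gray
    L gray
      K gray
        A gray
          A→M: M is gray → back edge
Back edge closes the cycle M → G → L → K → A → M; its vertices are {A, G, K, L, M}.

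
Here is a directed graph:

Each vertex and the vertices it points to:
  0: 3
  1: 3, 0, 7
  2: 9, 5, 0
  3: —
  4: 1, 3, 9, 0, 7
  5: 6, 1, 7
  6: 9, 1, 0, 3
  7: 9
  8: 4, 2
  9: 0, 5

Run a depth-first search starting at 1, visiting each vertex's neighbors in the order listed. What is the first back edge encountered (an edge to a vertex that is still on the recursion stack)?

6→9

DFS from 1 (visiting each vertex's neighbors in the order listed); mark gray on enter, black on exit:
1 gray
  3 gray
  3 black
  0 gray
    0→3: 3 black — skip
  0 black
  7 gray
    9 gray
      9→0: 0 black — skip
      5 gray
        6 gray
          6→9: 9 is gray → back edge
First back edge: 6 → 9.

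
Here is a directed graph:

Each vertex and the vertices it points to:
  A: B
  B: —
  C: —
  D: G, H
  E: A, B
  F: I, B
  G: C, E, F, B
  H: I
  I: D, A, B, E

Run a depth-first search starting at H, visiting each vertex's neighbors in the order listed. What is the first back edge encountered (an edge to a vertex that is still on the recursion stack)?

F→I

DFS from H (visiting each vertex's neighbors in the order listed); mark gray on enter, black on exit:
H gray
  I gray
    D gray
      G gray
        C gray
        C black
        E gray
          A gray
            B gray
            B black
          A black
          E→B: B black — skip
        E black
        F gray
          F→I: I is gray → back edge
First back edge: F → I.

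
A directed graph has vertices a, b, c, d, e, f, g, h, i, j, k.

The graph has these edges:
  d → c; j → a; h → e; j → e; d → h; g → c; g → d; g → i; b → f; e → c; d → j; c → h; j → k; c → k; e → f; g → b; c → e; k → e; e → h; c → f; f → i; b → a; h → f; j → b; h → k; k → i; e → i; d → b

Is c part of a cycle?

c is on a cycle iff c can reach itself via ≥1 edge.
c → e → c — yes.

Yes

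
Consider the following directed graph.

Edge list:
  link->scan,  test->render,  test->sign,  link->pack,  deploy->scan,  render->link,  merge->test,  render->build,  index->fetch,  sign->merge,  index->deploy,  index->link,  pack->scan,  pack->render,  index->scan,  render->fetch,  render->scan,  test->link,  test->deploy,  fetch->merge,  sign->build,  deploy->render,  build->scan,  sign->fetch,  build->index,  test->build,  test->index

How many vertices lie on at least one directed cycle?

A vertex is on a directed cycle iff it belongs to a strongly connected component of size ≥ 2 (or has a self-loop).
The vertices on cycles are {link, pack, sign, test, build, fetch, index, merge, deploy, render} — 10 in total.

10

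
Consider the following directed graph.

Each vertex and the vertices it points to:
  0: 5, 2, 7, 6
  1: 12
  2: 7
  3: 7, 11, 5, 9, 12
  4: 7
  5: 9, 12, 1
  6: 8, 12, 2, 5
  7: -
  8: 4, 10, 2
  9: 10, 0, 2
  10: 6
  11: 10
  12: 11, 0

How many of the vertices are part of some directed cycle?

9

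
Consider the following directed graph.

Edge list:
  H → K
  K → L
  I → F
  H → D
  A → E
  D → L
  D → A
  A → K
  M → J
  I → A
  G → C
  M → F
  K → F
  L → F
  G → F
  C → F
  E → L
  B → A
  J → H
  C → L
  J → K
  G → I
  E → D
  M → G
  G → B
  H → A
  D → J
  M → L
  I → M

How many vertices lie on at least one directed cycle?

8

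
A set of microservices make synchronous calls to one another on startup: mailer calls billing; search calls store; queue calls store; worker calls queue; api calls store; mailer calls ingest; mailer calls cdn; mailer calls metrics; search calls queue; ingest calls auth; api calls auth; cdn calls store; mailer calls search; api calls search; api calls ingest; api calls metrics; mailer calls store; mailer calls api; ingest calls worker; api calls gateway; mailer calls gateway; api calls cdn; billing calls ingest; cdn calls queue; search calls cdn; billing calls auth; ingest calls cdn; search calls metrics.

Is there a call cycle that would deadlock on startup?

DFS with white/gray/black marking, starting from cdn:
cdn gray
  queue gray
    store gray
    store black
  queue black
  cdn→store: store black — skip
cdn black
billing gray
  auth gray
  auth black
  ingest gray
    ingest→auth: auth black — skip
    worker gray
      worker→queue: queue black — skip
    worker black
    ingest→cdn: cdn black — skip
  ingest black
billing black
metrics gray
metrics black
search gray
  search→metrics: metrics black — skip
  search→store: store black — skip
  search→cdn: cdn black — skip
  search→queue: queue black — skip
search black
api gray
  gateway gray
  gateway black
  api→auth: auth black — skip
  api→search: search black — skip
  api→store: store black — skip
  api→metrics: metrics black — skip
  api→ingest: ingest black — skip
  api→cdn: cdn black — skip
api black
mailer gray
  mailer→ingest: ingest black — skip
  mailer→gateway: gateway black — skip
  mailer→billing: billing black — skip
  mailer→cdn: cdn black — skip
  mailer→metrics: metrics black — skip
  mailer→store: store black — skip
  mailer→search: search black — skip
  mailer→api: api black — skip
mailer black
Every edge goes to a white or black vertex — no back edge, so the graph is acyclic.

No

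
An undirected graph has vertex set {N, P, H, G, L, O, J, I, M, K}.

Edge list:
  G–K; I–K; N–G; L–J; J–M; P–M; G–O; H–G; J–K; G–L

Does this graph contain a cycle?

Yes

DFS, tracking each vertex's parent; an edge to a visited non-parent vertex closes a cycle.
Start from J:
visit J (parent –)
  visit L (parent J)
    L–J: parent, skip
    visit G (parent L)
      visit H (parent G)
        H–G: parent, skip
      visit K (parent G)
        visit I (parent K)
          I–K: parent, skip
        K–J: J visited and ≠ parent → cycle
Cycle: J – L – G – K – J.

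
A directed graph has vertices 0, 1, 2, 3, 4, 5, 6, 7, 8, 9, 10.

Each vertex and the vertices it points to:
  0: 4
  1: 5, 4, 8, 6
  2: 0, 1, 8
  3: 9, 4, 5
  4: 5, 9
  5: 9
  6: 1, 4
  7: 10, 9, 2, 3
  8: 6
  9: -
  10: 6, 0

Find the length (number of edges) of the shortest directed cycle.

2

For each vertex v, BFS finds the shortest path from v back to v.
The shortest such closed walk is 6 → 1 → 6, length 2.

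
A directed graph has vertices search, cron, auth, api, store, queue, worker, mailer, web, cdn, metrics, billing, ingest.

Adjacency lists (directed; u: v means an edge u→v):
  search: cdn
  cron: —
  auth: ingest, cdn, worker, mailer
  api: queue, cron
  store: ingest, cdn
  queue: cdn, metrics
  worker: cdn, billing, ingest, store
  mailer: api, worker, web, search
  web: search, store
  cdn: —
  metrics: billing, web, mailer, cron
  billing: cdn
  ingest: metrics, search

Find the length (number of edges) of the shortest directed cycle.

4

For each vertex v, BFS finds the shortest path from v back to v.
The shortest such closed walk is ingest → metrics → mailer → worker → ingest, length 4.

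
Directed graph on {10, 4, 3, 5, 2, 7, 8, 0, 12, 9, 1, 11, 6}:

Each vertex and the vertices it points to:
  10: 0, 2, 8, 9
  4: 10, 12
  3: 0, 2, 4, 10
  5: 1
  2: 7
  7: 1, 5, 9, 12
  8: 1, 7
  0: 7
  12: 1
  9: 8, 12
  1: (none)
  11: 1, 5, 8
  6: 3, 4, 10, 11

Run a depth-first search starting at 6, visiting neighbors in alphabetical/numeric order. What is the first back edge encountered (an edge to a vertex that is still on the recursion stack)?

DFS from 6 (visiting neighbors in alphabetical/numeric order); mark gray on enter, black on exit:
6 gray
  3 gray
    0 gray
      7 gray
        1 gray
        1 black
        5 gray
          5→1: 1 black — skip
        5 black
        9 gray
          8 gray
            8→1: 1 black — skip
            8→7: 7 is gray → back edge
First back edge: 8 → 7.

8->7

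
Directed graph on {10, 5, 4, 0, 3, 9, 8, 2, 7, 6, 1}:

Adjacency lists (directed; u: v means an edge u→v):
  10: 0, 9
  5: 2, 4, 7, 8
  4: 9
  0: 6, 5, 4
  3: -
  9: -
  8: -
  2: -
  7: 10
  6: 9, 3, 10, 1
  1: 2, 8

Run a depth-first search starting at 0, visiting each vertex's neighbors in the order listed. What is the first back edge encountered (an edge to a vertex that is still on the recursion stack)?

10->0

DFS from 0 (visiting each vertex's neighbors in the order listed); mark gray on enter, black on exit:
0 gray
  6 gray
    9 gray
    9 black
    3 gray
    3 black
    10 gray
      10→0: 0 is gray → back edge
First back edge: 10 → 0.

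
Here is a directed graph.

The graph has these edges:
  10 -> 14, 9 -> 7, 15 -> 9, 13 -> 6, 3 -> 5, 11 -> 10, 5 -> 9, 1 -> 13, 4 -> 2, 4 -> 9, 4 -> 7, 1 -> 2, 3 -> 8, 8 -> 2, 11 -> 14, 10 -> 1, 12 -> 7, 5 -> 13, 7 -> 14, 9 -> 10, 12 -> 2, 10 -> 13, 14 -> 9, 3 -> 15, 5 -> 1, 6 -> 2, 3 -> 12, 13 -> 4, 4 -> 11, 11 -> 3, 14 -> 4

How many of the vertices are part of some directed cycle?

12

A vertex is on a directed cycle iff it belongs to a strongly connected component of size ≥ 2 (or has a self-loop).
The vertices on cycles are {1, 3, 4, 5, 7, 9, 10, 11, 12, 13, 14, 15} — 12 in total.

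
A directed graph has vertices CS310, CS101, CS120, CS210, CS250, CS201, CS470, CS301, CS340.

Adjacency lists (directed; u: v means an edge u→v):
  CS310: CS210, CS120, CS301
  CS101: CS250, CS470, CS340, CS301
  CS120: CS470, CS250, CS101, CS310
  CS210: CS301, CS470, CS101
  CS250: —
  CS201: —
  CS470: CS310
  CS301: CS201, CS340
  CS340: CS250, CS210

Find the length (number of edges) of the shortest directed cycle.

2

For each vertex v, BFS finds the shortest path from v back to v.
The shortest such closed walk is CS120 → CS310 → CS120, length 2.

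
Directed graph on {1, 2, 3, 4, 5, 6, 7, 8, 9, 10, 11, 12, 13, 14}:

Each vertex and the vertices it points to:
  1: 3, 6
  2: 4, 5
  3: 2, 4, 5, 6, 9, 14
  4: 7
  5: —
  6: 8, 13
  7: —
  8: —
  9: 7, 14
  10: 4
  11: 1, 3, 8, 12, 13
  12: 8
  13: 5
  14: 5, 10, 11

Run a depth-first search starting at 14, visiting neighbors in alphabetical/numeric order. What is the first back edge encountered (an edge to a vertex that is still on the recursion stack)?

9→14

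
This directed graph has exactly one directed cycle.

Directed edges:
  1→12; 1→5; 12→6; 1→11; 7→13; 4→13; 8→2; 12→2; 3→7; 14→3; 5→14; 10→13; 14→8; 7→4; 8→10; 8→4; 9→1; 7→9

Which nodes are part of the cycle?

1, 3, 5, 7, 9, 14

DFS with gray/black marking from 1:
1 gray
  11 gray
  11 black
  5 gray
    14 gray
      3 gray
        7 gray
          4 gray
            13 gray
            13 black
          4 black
          7→13: 13 black — skip
          9 gray
            9→1: 1 is gray → back edge
Back edge closes the cycle 1 → 5 → 14 → 3 → 7 → 9 → 1; its vertices are {1, 3, 5, 7, 9, 14}.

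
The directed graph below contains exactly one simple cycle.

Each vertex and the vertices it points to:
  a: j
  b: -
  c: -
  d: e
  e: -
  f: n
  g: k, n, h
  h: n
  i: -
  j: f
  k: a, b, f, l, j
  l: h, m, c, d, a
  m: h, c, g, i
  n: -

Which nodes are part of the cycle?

DFS with gray/black marking from l:
l gray
  h gray
    n gray
    n black
  h black
  m gray
    m→h: h black — skip
    c gray
    c black
    g gray
      k gray
        a gray
          j gray
            f gray
              f→n: n black — skip
            f black
          j black
        a black
        b gray
        b black
        k→f: f black — skip
        k→l: l is gray → back edge
Back edge closes the cycle l → m → g → k → l; its vertices are {g, k, l, m}.

g, k, l, m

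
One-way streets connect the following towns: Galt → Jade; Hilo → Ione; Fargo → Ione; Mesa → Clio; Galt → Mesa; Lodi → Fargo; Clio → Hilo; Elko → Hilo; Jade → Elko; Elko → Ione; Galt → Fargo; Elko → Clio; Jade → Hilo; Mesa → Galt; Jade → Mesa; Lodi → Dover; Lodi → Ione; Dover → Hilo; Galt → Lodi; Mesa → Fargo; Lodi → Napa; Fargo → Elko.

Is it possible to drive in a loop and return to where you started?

DFS with white/gray/black marking, starting from Ione:
Ione gray
Ione black
Mesa gray
  Clio gray
    Hilo gray
      Hilo→Ione: Ione black — skip
    Hilo black
  Clio black
  Fargo gray
    Fargo→Ione: Ione black — skip
    Elko gray
      Elko→Ione: Ione black — skip
      Elko→Hilo: Hilo black — skip
      Elko→Clio: Clio black — skip
    Elko black
  Fargo black
  Galt gray
    Galt→Mesa: Mesa is gray → back edge
Back edge found, so a cycle exists: Mesa → Galt → Mesa.

Yes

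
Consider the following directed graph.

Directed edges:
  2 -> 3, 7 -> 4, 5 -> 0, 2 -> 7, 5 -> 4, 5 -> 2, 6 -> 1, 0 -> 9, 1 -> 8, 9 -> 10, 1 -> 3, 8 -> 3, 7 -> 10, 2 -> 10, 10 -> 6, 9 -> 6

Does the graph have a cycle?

No

DFS with white/gray/black marking, starting from 5:
5 gray
  4 gray
  4 black
  2 gray
    10 gray
      6 gray
        1 gray
          3 gray
          3 black
          8 gray
            8→3: 3 black — skip
          8 black
        1 black
      6 black
    10 black
    7 gray
      7→10: 10 black — skip
      7→4: 4 black — skip
    7 black
    2→3: 3 black — skip
  2 black
  0 gray
    9 gray
      9→6: 6 black — skip
      9→10: 10 black — skip
    9 black
  0 black
5 black
Every edge goes to a white or black vertex — no back edge, so the graph is acyclic.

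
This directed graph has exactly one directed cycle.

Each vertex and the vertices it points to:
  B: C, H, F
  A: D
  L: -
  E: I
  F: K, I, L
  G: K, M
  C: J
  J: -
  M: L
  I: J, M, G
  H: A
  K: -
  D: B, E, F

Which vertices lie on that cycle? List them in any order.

DFS with gray/black marking from D:
D gray
  B gray
    C gray
      J gray
      J black
    C black
    H gray
      A gray
        A→D: D is gray → back edge
Back edge closes the cycle D → B → H → A → D; its vertices are {A, B, D, H}.

A, B, D, H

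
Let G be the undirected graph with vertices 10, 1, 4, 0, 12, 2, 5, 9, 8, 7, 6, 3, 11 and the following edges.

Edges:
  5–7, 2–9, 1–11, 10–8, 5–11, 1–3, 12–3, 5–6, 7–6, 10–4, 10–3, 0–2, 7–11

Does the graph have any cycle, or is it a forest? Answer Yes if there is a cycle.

Yes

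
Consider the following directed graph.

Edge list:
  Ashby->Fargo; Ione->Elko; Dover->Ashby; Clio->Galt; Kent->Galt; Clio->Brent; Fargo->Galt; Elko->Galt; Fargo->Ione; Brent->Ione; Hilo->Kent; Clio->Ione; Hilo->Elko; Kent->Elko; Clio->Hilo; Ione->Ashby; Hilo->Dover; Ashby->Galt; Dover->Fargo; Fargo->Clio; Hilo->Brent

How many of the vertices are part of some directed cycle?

7

A vertex is on a directed cycle iff it belongs to a strongly connected component of size ≥ 2 (or has a self-loop).
The vertices on cycles are {Clio, Hilo, Ione, Ashby, Brent, Dover, Fargo} — 7 in total.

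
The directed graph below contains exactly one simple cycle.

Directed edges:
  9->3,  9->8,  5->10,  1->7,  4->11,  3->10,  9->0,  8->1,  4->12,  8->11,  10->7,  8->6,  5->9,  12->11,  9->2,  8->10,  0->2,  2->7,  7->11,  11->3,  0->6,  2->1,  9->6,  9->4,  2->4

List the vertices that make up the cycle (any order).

DFS with gray/black marking from 3:
3 gray
  10 gray
    7 gray
      11 gray
        11→3: 3 is gray → back edge
Back edge closes the cycle 3 → 10 → 7 → 11 → 3; its vertices are {3, 7, 10, 11}.

3, 7, 10, 11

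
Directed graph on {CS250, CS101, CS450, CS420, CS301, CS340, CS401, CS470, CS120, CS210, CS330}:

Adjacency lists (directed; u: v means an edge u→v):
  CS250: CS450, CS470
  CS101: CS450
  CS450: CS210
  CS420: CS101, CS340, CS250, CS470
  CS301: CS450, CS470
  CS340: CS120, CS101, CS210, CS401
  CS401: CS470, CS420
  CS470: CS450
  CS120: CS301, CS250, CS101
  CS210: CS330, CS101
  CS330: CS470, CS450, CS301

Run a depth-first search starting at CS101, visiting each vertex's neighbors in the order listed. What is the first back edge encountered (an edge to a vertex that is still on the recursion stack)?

DFS from CS101 (visiting each vertex's neighbors in the order listed); mark gray on enter, black on exit:
CS101 gray
  CS450 gray
    CS210 gray
      CS330 gray
        CS470 gray
          CS470→CS450: CS450 is gray → back edge
First back edge: CS470 → CS450.

CS470→CS450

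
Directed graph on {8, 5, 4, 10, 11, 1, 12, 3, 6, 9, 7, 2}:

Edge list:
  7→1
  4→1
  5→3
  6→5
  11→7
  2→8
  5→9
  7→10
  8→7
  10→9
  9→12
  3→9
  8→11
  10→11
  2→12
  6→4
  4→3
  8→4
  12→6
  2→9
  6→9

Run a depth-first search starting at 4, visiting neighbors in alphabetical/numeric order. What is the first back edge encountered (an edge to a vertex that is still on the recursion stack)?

DFS from 4 (visiting neighbors in alphabetical/numeric order); mark gray on enter, black on exit:
4 gray
  1 gray
  1 black
  3 gray
    9 gray
      12 gray
        6 gray
          6→4: 4 is gray → back edge
First back edge: 6 → 4.

6→4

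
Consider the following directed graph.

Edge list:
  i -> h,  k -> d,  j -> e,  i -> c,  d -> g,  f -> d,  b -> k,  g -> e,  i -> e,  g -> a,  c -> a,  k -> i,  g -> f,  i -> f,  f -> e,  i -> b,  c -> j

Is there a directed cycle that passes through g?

g is on a cycle iff g can reach itself via ≥1 edge.
g → f → d → g — yes.

Yes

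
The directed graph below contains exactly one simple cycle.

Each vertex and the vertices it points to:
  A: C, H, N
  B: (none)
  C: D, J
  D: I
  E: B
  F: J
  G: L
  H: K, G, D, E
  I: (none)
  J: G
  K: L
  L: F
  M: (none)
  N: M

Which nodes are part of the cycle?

F, G, J, L

DFS with gray/black marking from G:
G gray
  L gray
    F gray
      J gray
        J→G: G is gray → back edge
Back edge closes the cycle G → L → F → J → G; its vertices are {F, G, J, L}.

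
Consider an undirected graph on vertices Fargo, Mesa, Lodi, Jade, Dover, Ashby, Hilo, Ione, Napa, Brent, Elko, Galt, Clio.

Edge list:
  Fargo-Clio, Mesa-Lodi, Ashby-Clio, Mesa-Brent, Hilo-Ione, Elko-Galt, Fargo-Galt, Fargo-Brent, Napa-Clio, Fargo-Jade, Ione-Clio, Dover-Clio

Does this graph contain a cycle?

No

DFS, tracking each vertex's parent; an edge to a visited non-parent vertex closes a cycle.
Start from Napa:
visit Napa (parent –)
  visit Clio (parent Napa)
    visit Dover (parent Clio)
      Dover–Clio: parent, skip
    Clio–Napa: parent, skip
    visit Fargo (parent Clio)
      visit Jade (parent Fargo)
        Jade–Fargo: parent, skip
      visit Brent (parent Fargo)
        visit Mesa (parent Brent)
          Mesa–Brent: parent, skip
          visit Lodi (parent Mesa)
            Lodi–Mesa: parent, skip
        Brent–Fargo: parent, skip
      visit Galt (parent Fargo)
        visit Elko (parent Galt)
          Elko–Galt: parent, skip
        Galt–Fargo: parent, skip
      Fargo–Clio: parent, skip
    visit Ashby (parent Clio)
      Ashby–Clio: parent, skip
    visit Ione (parent Clio)
      Ione–Clio: parent, skip
      visit Hilo (parent Ione)
        Hilo–Ione: parent, skip
No non-parent visited neighbor found — the graph is a forest.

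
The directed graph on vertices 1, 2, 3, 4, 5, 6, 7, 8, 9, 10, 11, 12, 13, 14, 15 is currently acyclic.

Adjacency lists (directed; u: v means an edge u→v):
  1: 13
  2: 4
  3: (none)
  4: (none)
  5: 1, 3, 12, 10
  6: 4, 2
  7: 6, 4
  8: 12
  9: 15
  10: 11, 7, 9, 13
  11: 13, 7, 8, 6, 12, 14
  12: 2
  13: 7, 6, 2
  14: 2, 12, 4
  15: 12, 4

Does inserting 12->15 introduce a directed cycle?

Adding 12→15 creates a cycle iff 15 can already reach 12.
Path from 15: 15 → 12.
So 15 → … → 12 → 15 is a cycle.

Yes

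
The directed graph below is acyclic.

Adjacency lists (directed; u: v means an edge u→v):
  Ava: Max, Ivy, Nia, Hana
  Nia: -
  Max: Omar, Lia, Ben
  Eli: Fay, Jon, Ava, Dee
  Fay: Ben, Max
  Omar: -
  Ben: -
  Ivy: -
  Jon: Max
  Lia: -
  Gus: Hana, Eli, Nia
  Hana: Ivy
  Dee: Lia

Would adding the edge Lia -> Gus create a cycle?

Adding Lia→Gus creates a cycle iff Gus can already reach Lia.
Path from Gus: Gus → Eli → Dee → Lia.
So Gus → … → Lia → Gus is a cycle.

Yes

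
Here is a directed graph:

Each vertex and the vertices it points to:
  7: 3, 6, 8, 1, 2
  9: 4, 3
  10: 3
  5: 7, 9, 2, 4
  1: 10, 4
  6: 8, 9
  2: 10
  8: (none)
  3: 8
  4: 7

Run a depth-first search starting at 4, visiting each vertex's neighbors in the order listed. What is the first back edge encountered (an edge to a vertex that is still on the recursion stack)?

9->4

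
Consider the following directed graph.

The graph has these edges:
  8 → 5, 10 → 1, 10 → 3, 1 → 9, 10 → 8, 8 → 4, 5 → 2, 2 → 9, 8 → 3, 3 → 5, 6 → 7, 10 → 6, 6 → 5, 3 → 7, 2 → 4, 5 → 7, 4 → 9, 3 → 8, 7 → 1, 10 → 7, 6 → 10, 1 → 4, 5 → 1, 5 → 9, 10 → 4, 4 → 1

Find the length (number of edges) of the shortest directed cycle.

For each vertex v, BFS finds the shortest path from v back to v.
The shortest such closed walk is 6 → 10 → 6, length 2.

2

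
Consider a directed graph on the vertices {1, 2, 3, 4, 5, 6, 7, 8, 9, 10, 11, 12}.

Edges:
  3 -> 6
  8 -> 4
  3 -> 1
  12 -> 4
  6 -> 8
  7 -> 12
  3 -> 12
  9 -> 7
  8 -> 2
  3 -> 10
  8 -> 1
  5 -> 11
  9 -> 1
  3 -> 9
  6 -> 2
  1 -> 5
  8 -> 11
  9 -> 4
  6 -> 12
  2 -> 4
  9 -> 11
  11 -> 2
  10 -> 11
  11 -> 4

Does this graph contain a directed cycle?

No

DFS with white/gray/black marking, starting from 3:
3 gray
  9 gray
    4 gray
    4 black
    7 gray
      12 gray
        12→4: 4 black — skip
      12 black
    7 black
    11 gray
      11→4: 4 black — skip
      2 gray
        2→4: 4 black — skip
      2 black
    11 black
    1 gray
      5 gray
        5→11: 11 black — skip
      5 black
    1 black
  9 black
  3→12: 12 black — skip
  10 gray
    10→11: 11 black — skip
  10 black
  6 gray
    6→12: 12 black — skip
    8 gray
      8→1: 1 black — skip
      8→4: 4 black — skip
      8→2: 2 black — skip
      8→11: 11 black — skip
    8 black
    6→2: 2 black — skip
  6 black
  3→1: 1 black — skip
3 black
Every edge goes to a white or black vertex — no back edge, so the graph is acyclic.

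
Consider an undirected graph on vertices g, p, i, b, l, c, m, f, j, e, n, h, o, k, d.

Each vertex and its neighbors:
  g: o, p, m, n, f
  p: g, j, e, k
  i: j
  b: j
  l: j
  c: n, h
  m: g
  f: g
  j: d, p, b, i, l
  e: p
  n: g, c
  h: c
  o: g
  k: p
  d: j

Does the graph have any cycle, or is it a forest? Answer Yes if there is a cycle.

DFS, tracking each vertex's parent; an edge to a visited non-parent vertex closes a cycle.
Start from m:
visit m (parent –)
  visit g (parent m)
    visit o (parent g)
      o–g: parent, skip
    visit p (parent g)
      p–g: parent, skip
      visit j (parent p)
        visit d (parent j)
          d–j: parent, skip
        j–p: parent, skip
        visit b (parent j)
          b–j: parent, skip
        visit i (parent j)
          i–j: parent, skip
        visit l (parent j)
          l–j: parent, skip
      visit e (parent p)
        e–p: parent, skip
      visit k (parent p)
        k–p: parent, skip
    g–m: parent, skip
    visit n (parent g)
      n–g: parent, skip
      visit c (parent n)
        c–n: parent, skip
        visit h (parent c)
          h–c: parent, skip
    visit f (parent g)
      f–g: parent, skip
No non-parent visited neighbor found — the graph is a forest.

No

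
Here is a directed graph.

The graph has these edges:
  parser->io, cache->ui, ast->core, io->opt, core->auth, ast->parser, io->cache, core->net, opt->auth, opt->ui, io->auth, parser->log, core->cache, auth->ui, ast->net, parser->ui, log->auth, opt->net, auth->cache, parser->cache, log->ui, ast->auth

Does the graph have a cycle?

DFS with white/gray/black marking, starting from parser:
parser gray
  cache gray
    ui gray
    ui black
  cache black
  parser→ui: ui black — skip
  log gray
    log→ui: ui black — skip
    auth gray
      auth→ui: ui black — skip
      auth→cache: cache black — skip
    auth black
  log black
  io gray
    io→auth: auth black — skip
    opt gray
      net gray
      net black
      opt→ui: ui black — skip
      opt→auth: auth black — skip
    opt black
    io→cache: cache black — skip
  io black
parser black
ast gray
  core gray
    core→net: net black — skip
    core→auth: auth black — skip
    core→cache: cache black — skip
  core black
  ast→net: net black — skip
  ast→parser: parser black — skip
  ast→auth: auth black — skip
ast black
Every edge goes to a white or black vertex — no back edge, so the graph is acyclic.

No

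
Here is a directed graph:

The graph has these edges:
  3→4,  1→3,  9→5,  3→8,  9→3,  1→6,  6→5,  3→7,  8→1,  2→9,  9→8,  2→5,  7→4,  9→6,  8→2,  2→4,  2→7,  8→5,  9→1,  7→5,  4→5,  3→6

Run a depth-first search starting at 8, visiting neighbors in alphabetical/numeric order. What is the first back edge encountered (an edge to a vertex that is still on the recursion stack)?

3->8

DFS from 8 (visiting neighbors in alphabetical/numeric order); mark gray on enter, black on exit:
8 gray
  1 gray
    3 gray
      4 gray
        5 gray
        5 black
      4 black
      6 gray
        6→5: 5 black — skip
      6 black
      7 gray
        7→4: 4 black — skip
        7→5: 5 black — skip
      7 black
      3→8: 8 is gray → back edge
First back edge: 3 → 8.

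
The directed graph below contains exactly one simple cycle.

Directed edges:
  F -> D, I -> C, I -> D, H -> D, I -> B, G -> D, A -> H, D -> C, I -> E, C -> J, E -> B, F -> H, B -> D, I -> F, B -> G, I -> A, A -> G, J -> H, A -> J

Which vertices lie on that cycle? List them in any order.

DFS with gray/black marking from C:
C gray
  J gray
    H gray
      D gray
        D→C: C is gray → back edge
Back edge closes the cycle C → J → H → D → C; its vertices are {C, D, H, J}.

C, D, H, J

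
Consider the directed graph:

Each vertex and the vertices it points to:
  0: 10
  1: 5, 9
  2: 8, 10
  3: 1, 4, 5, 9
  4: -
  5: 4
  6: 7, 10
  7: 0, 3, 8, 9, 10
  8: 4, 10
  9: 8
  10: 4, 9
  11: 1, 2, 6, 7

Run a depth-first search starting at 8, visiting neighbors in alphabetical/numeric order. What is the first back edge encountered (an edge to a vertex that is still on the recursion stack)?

DFS from 8 (visiting neighbors in alphabetical/numeric order); mark gray on enter, black on exit:
8 gray
  4 gray
  4 black
  10 gray
    10→4: 4 black — skip
    9 gray
      9→8: 8 is gray → back edge
First back edge: 9 → 8.

9->8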